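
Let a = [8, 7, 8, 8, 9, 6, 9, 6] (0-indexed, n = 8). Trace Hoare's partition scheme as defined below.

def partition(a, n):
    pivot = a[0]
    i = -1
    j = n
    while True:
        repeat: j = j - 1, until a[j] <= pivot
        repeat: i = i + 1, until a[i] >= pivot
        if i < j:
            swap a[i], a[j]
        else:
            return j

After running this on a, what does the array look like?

pivot = a[0] = 8; i = -1, j = 8
j→7 (a[7]=6≤8), i→0 (a[0]=8≥8); i<j, swap → [6, 7, 8, 8, 9, 6, 9, 8]
j→5 (a[5]=6≤8), i→2 (a[2]=8≥8); i<j, swap → [6, 7, 6, 8, 9, 8, 9, 8]
j→3, i→3; i≥j, return j=3. a = [6, 7, 6, 8, 9, 8, 9, 8]

[6, 7, 6, 8, 9, 8, 9, 8]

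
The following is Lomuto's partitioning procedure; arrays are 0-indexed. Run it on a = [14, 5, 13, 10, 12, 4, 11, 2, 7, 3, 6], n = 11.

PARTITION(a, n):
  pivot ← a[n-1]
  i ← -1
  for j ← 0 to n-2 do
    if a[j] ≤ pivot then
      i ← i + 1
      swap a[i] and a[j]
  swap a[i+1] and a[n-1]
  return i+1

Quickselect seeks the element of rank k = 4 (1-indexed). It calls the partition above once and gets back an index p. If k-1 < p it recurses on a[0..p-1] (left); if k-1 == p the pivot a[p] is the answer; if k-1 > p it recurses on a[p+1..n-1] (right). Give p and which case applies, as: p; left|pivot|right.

4; left

pivot = a[10] = 6; i = -1
j=0: a[0]=14 > 6 → no swap
j=1: a[1]=5 ≤ 6 → i=0, swap a[0],a[1] → [5, 14, 13, 10, 12, 4, 11, 2, 7, 3, 6]
j=2: a[2]=13 > 6 → no swap
j=3: a[3]=10 > 6 → no swap
j=4: a[4]=12 > 6 → no swap
j=5: a[5]=4 ≤ 6 → i=1, swap a[1],a[5] → [5, 4, 13, 10, 12, 14, 11, 2, 7, 3, 6]
j=6: a[6]=11 > 6 → no swap
j=7: a[7]=2 ≤ 6 → i=2, swap a[2],a[7] → [5, 4, 2, 10, 12, 14, 11, 13, 7, 3, 6]
j=8: a[8]=7 > 6 → no swap
j=9: a[9]=3 ≤ 6 → i=3, swap a[3],a[9] → [5, 4, 2, 3, 12, 14, 11, 13, 7, 10, 6]
final swap a[4],a[10] → [5, 4, 2, 3, 6, 14, 11, 13, 7, 10, 12]; return 4
p = 4; k-1 = 3 < 4 ⇒ left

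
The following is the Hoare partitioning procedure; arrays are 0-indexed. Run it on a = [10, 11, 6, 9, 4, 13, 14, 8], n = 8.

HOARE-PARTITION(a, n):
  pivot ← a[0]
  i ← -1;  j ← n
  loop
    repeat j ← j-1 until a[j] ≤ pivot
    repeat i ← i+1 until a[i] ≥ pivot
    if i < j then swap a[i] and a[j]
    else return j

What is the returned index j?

3

pivot=10
j stops at 7 (8), i stops at 0 (10); swap ⇒ [8, 11, 6, 9, 4, 13, 14, 10]
j stops at 4 (4), i stops at 1 (11); swap ⇒ [8, 4, 6, 9, 11, 13, 14, 10]
j stops at 3, i stops at 4; i≥j ⇒ return 3. a=[8, 4, 6, 9, 11, 13, 14, 10]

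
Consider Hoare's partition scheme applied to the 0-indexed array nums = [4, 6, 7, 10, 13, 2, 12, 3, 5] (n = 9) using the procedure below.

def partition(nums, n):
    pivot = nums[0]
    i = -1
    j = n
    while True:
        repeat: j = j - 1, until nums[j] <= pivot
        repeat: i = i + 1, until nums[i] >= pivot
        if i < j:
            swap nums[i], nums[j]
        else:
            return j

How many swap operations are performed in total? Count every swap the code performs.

pivot=4
j stops at 7 (3), i stops at 0 (4); swap ⇒ [3, 6, 7, 10, 13, 2, 12, 4, 5]
j stops at 5 (2), i stops at 1 (6); swap ⇒ [3, 2, 7, 10, 13, 6, 12, 4, 5]
j stops at 1, i stops at 2; i≥j ⇒ return 1. nums=[3, 2, 7, 10, 13, 6, 12, 4, 5]

2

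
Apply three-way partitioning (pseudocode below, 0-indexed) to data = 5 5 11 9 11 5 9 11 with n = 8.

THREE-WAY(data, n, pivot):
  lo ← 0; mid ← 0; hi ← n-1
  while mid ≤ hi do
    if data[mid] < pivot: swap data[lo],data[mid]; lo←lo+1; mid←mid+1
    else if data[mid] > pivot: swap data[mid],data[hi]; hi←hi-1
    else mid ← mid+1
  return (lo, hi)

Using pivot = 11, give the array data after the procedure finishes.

pivot = 11; lo=0, mid=0, hi=7
data[mid]=5<11: swap data[0],data[0]; lo=1,mid=1 → 5 5 11 9 11 5 9 11
data[mid]=5<11: swap data[1],data[1]; lo=2,mid=2 → 5 5 11 9 11 5 9 11
data[mid]=11=11: mid=3
data[mid]=9<11: swap data[2],data[3]; lo=3,mid=4 → 5 5 9 11 11 5 9 11
data[mid]=11=11: mid=5
data[mid]=5<11: swap data[3],data[5]; lo=4,mid=6 → 5 5 9 5 11 11 9 11
data[mid]=9<11: swap data[4],data[6]; lo=5,mid=7 → 5 5 9 5 9 11 11 11
data[mid]=11=11: mid=8
end: lo=5, hi=7; data = 5 5 9 5 9 11 11 11

5 5 9 5 9 11 11 11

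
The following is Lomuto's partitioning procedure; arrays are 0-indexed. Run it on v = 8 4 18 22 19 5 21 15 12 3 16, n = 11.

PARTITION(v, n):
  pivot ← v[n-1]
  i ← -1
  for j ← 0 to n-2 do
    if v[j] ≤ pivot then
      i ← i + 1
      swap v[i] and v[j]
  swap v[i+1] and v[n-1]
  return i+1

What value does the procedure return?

pivot = v[10] = 16; i = -1
j=0: v[0]=8 ≤ 16 → i=0, swap v[0],v[0] (no change) → 8 4 18 22 19 5 21 15 12 3 16
j=1: v[1]=4 ≤ 16 → i=1, swap v[1],v[1] (no change) → 8 4 18 22 19 5 21 15 12 3 16
j=2: v[2]=18 > 16 → no swap
j=3: v[3]=22 > 16 → no swap
j=4: v[4]=19 > 16 → no swap
j=5: v[5]=5 ≤ 16 → i=2, swap v[2],v[5] → 8 4 5 22 19 18 21 15 12 3 16
j=6: v[6]=21 > 16 → no swap
j=7: v[7]=15 ≤ 16 → i=3, swap v[3],v[7] → 8 4 5 15 19 18 21 22 12 3 16
j=8: v[8]=12 ≤ 16 → i=4, swap v[4],v[8] → 8 4 5 15 12 18 21 22 19 3 16
j=9: v[9]=3 ≤ 16 → i=5, swap v[5],v[9] → 8 4 5 15 12 3 21 22 19 18 16
final swap v[6],v[10] → 8 4 5 15 12 3 16 22 19 18 21; return 6

6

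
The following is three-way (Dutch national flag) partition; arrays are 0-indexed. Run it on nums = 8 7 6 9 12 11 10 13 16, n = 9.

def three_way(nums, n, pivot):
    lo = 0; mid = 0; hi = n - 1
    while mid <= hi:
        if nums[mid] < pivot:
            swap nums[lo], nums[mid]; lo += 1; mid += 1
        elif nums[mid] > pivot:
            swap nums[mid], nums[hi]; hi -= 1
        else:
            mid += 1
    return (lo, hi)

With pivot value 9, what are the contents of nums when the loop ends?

lo=0 mid=0 hi=8
8<9: swap(0,0), lo=1 mid=1 ⇒ 8 7 6 9 12 11 10 13 16
7<9: swap(1,1), lo=2 mid=2 ⇒ 8 7 6 9 12 11 10 13 16
6<9: swap(2,2), lo=3 mid=3 ⇒ 8 7 6 9 12 11 10 13 16
9=9: mid=4
12>9: swap(4,8), hi=7 ⇒ 8 7 6 9 16 11 10 13 12
16>9: swap(4,7), hi=6 ⇒ 8 7 6 9 13 11 10 16 12
13>9: swap(4,6), hi=5 ⇒ 8 7 6 9 10 11 13 16 12
10>9: swap(4,5), hi=4 ⇒ 8 7 6 9 11 10 13 16 12
11>9: swap(4,4), hi=3 ⇒ 8 7 6 9 11 10 13 16 12
done. lo=3 hi=3; nums=8 7 6 9 11 10 13 16 12

8 7 6 9 11 10 13 16 12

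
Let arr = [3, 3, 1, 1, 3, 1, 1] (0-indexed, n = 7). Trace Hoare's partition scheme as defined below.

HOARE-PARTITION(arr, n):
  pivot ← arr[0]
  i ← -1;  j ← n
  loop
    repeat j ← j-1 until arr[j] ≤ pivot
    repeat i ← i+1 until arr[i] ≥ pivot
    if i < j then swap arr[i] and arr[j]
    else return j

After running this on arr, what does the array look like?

pivot=3
j stops at 6 (1), i stops at 0 (3); swap ⇒ [1, 3, 1, 1, 3, 1, 3]
j stops at 5 (1), i stops at 1 (3); swap ⇒ [1, 1, 1, 1, 3, 3, 3]
j stops at 4, i stops at 4; i≥j ⇒ return 4. arr=[1, 1, 1, 1, 3, 3, 3]

[1, 1, 1, 1, 3, 3, 3]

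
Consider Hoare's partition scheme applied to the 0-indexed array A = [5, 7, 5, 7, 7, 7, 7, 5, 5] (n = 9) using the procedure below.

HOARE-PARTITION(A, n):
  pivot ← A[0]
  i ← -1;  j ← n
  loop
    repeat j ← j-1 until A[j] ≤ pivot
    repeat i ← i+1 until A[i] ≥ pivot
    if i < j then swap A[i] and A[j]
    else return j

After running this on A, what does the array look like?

pivot = A[0] = 5; i = -1, j = 9
j→8 (A[8]=5≤5), i→0 (A[0]=5≥5); i<j, swap → [5, 7, 5, 7, 7, 7, 7, 5, 5]
j→7 (A[7]=5≤5), i→1 (A[1]=7≥5); i<j, swap → [5, 5, 5, 7, 7, 7, 7, 7, 5]
j→2, i→2; i≥j, return j=2. A = [5, 5, 5, 7, 7, 7, 7, 7, 5]

[5, 5, 5, 7, 7, 7, 7, 7, 5]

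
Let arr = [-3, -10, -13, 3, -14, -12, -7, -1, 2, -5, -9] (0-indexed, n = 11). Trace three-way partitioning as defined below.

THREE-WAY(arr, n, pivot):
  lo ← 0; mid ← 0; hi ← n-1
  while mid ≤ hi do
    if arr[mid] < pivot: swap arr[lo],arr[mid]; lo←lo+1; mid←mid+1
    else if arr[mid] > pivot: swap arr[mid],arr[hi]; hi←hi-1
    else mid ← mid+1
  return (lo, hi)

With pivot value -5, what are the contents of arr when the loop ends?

[-9, -10, -13, -14, -12, -7, -5, 2, -1, 3, -3]

pivot = -5; lo=0, mid=0, hi=10
arr[mid]=-3>-5: swap arr[0],arr[10]; hi=9 → [-9, -10, -13, 3, -14, -12, -7, -1, 2, -5, -3]
arr[mid]=-9<-5: swap arr[0],arr[0]; lo=1,mid=1 → [-9, -10, -13, 3, -14, -12, -7, -1, 2, -5, -3]
arr[mid]=-10<-5: swap arr[1],arr[1]; lo=2,mid=2 → [-9, -10, -13, 3, -14, -12, -7, -1, 2, -5, -3]
arr[mid]=-13<-5: swap arr[2],arr[2]; lo=3,mid=3 → [-9, -10, -13, 3, -14, -12, -7, -1, 2, -5, -3]
arr[mid]=3>-5: swap arr[3],arr[9]; hi=8 → [-9, -10, -13, -5, -14, -12, -7, -1, 2, 3, -3]
arr[mid]=-5=-5: mid=4
arr[mid]=-14<-5: swap arr[3],arr[4]; lo=4,mid=5 → [-9, -10, -13, -14, -5, -12, -7, -1, 2, 3, -3]
arr[mid]=-12<-5: swap arr[4],arr[5]; lo=5,mid=6 → [-9, -10, -13, -14, -12, -5, -7, -1, 2, 3, -3]
arr[mid]=-7<-5: swap arr[5],arr[6]; lo=6,mid=7 → [-9, -10, -13, -14, -12, -7, -5, -1, 2, 3, -3]
arr[mid]=-1>-5: swap arr[7],arr[8]; hi=7 → [-9, -10, -13, -14, -12, -7, -5, 2, -1, 3, -3]
arr[mid]=2>-5: swap arr[7],arr[7]; hi=6 → [-9, -10, -13, -14, -12, -7, -5, 2, -1, 3, -3]
end: lo=6, hi=6; arr = [-9, -10, -13, -14, -12, -7, -5, 2, -1, 3, -3]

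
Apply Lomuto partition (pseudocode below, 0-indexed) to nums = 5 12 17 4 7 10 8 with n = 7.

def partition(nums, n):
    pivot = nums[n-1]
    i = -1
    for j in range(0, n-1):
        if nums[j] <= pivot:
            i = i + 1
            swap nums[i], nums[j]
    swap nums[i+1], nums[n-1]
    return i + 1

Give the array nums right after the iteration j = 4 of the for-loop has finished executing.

pivot = nums[6] = 8; i = -1
j=0: nums[0]=5 ≤ 8 → i=0, swap nums[0],nums[0] (no change) → 5 12 17 4 7 10 8
j=1: nums[1]=12 > 8 → no swap
j=2: nums[2]=17 > 8 → no swap
j=3: nums[3]=4 ≤ 8 → i=1, swap nums[1],nums[3] → 5 4 17 12 7 10 8
j=4: nums[4]=7 ≤ 8 → i=2, swap nums[2],nums[4] → 5 4 7 12 17 10 8
(after j=4) nums = 5 4 7 12 17 10 8

5 4 7 12 17 10 8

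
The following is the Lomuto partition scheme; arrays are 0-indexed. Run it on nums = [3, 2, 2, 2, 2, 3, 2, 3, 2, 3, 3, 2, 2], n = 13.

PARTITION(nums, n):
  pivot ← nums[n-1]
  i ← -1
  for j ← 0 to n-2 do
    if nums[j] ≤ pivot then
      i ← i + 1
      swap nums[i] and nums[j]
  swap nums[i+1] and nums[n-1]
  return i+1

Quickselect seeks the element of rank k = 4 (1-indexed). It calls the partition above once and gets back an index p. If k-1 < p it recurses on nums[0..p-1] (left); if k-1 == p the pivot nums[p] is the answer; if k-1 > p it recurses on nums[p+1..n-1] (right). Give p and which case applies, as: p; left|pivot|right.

7; left

pivot = nums[12] = 2; i = -1
j=0: nums[0]=3 > 2 → no swap
j=1: nums[1]=2 ≤ 2 → i=0, swap nums[0],nums[1] → [2, 3, 2, 2, 2, 3, 2, 3, 2, 3, 3, 2, 2]
j=2: nums[2]=2 ≤ 2 → i=1, swap nums[1],nums[2] → [2, 2, 3, 2, 2, 3, 2, 3, 2, 3, 3, 2, 2]
j=3: nums[3]=2 ≤ 2 → i=2, swap nums[2],nums[3] → [2, 2, 2, 3, 2, 3, 2, 3, 2, 3, 3, 2, 2]
j=4: nums[4]=2 ≤ 2 → i=3, swap nums[3],nums[4] → [2, 2, 2, 2, 3, 3, 2, 3, 2, 3, 3, 2, 2]
j=5: nums[5]=3 > 2 → no swap
j=6: nums[6]=2 ≤ 2 → i=4, swap nums[4],nums[6] → [2, 2, 2, 2, 2, 3, 3, 3, 2, 3, 3, 2, 2]
j=7: nums[7]=3 > 2 → no swap
j=8: nums[8]=2 ≤ 2 → i=5, swap nums[5],nums[8] → [2, 2, 2, 2, 2, 2, 3, 3, 3, 3, 3, 2, 2]
j=9: nums[9]=3 > 2 → no swap
j=10: nums[10]=3 > 2 → no swap
j=11: nums[11]=2 ≤ 2 → i=6, swap nums[6],nums[11] → [2, 2, 2, 2, 2, 2, 2, 3, 3, 3, 3, 3, 2]
final swap nums[7],nums[12] → [2, 2, 2, 2, 2, 2, 2, 2, 3, 3, 3, 3, 3]; return 7
p = 7; k-1 = 3 < 7 ⇒ left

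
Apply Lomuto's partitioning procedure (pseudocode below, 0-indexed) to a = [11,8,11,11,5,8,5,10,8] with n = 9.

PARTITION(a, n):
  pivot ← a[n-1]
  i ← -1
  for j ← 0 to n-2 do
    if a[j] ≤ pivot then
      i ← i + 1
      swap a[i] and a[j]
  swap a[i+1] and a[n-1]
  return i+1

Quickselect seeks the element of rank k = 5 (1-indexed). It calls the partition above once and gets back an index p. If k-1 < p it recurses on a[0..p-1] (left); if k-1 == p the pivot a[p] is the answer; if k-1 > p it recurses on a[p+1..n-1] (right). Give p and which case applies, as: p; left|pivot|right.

4; pivot

pivot = a[8] = 8; i = -1
j=0: a[0]=11 > 8 → no swap
j=1: a[1]=8 ≤ 8 → i=0, swap a[0],a[1] → [8,11,11,11,5,8,5,10,8]
j=2: a[2]=11 > 8 → no swap
j=3: a[3]=11 > 8 → no swap
j=4: a[4]=5 ≤ 8 → i=1, swap a[1],a[4] → [8,5,11,11,11,8,5,10,8]
j=5: a[5]=8 ≤ 8 → i=2, swap a[2],a[5] → [8,5,8,11,11,11,5,10,8]
j=6: a[6]=5 ≤ 8 → i=3, swap a[3],a[6] → [8,5,8,5,11,11,11,10,8]
j=7: a[7]=10 > 8 → no swap
final swap a[4],a[8] → [8,5,8,5,8,11,11,10,11]; return 4
p = 4; k-1 = 4 == 4 ⇒ pivot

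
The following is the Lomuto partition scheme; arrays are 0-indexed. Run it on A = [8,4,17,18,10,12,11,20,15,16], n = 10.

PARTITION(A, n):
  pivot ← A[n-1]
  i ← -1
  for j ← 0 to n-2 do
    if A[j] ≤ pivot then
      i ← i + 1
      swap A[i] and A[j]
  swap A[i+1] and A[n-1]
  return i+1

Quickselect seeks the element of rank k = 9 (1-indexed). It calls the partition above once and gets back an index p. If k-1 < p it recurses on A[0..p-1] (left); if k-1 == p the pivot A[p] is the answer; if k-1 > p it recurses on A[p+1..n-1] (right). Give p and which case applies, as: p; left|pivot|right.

pivot = A[9] = 16; i = -1
j=0: A[0]=8 ≤ 16 → i=0, swap A[0],A[0] (no change) → [8,4,17,18,10,12,11,20,15,16]
j=1: A[1]=4 ≤ 16 → i=1, swap A[1],A[1] (no change) → [8,4,17,18,10,12,11,20,15,16]
j=2: A[2]=17 > 16 → no swap
j=3: A[3]=18 > 16 → no swap
j=4: A[4]=10 ≤ 16 → i=2, swap A[2],A[4] → [8,4,10,18,17,12,11,20,15,16]
j=5: A[5]=12 ≤ 16 → i=3, swap A[3],A[5] → [8,4,10,12,17,18,11,20,15,16]
j=6: A[6]=11 ≤ 16 → i=4, swap A[4],A[6] → [8,4,10,12,11,18,17,20,15,16]
j=7: A[7]=20 > 16 → no swap
j=8: A[8]=15 ≤ 16 → i=5, swap A[5],A[8] → [8,4,10,12,11,15,17,20,18,16]
final swap A[6],A[9] → [8,4,10,12,11,15,16,20,18,17]; return 6
p = 6; k-1 = 8 > 6 ⇒ right

6; right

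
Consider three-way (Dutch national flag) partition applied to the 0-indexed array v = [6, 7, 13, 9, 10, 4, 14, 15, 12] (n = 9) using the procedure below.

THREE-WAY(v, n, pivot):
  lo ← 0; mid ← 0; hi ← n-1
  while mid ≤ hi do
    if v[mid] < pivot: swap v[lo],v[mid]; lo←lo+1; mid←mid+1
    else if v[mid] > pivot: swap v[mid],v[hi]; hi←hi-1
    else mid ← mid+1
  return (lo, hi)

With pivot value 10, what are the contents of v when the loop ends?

lo=0 mid=0 hi=8
6<10: swap(0,0), lo=1 mid=1 ⇒ [6, 7, 13, 9, 10, 4, 14, 15, 12]
7<10: swap(1,1), lo=2 mid=2 ⇒ [6, 7, 13, 9, 10, 4, 14, 15, 12]
13>10: swap(2,8), hi=7 ⇒ [6, 7, 12, 9, 10, 4, 14, 15, 13]
12>10: swap(2,7), hi=6 ⇒ [6, 7, 15, 9, 10, 4, 14, 12, 13]
15>10: swap(2,6), hi=5 ⇒ [6, 7, 14, 9, 10, 4, 15, 12, 13]
14>10: swap(2,5), hi=4 ⇒ [6, 7, 4, 9, 10, 14, 15, 12, 13]
4<10: swap(2,2), lo=3 mid=3 ⇒ [6, 7, 4, 9, 10, 14, 15, 12, 13]
9<10: swap(3,3), lo=4 mid=4 ⇒ [6, 7, 4, 9, 10, 14, 15, 12, 13]
10=10: mid=5
done. lo=4 hi=4; v=[6, 7, 4, 9, 10, 14, 15, 12, 13]

[6, 7, 4, 9, 10, 14, 15, 12, 13]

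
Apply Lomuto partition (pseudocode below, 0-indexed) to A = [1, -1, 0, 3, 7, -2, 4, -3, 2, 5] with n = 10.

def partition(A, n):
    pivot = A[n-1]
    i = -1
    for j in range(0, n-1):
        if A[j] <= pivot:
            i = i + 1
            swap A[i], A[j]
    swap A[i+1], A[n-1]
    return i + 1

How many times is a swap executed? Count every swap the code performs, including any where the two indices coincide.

pivot=5, i=-1
j=0: 1≤5, i=0, swap(0,0) ⇒ [1, -1, 0, 3, 7, -2, 4, -3, 2, 5]
j=1: -1≤5, i=1, swap(1,1) ⇒ [1, -1, 0, 3, 7, -2, 4, -3, 2, 5]
j=2: 0≤5, i=2, swap(2,2) ⇒ [1, -1, 0, 3, 7, -2, 4, -3, 2, 5]
j=3: 3≤5, i=3, swap(3,3) ⇒ [1, -1, 0, 3, 7, -2, 4, -3, 2, 5]
j=4: 7>5, skip
j=5: -2≤5, i=4, swap(4,5) ⇒ [1, -1, 0, 3, -2, 7, 4, -3, 2, 5]
j=6: 4≤5, i=5, swap(5,6) ⇒ [1, -1, 0, 3, -2, 4, 7, -3, 2, 5]
j=7: -3≤5, i=6, swap(6,7) ⇒ [1, -1, 0, 3, -2, 4, -3, 7, 2, 5]
j=8: 2≤5, i=7, swap(7,8) ⇒ [1, -1, 0, 3, -2, 4, -3, 2, 7, 5]
swap(8,9) ⇒ [1, -1, 0, 3, -2, 4, -3, 2, 5, 7]; return 8

9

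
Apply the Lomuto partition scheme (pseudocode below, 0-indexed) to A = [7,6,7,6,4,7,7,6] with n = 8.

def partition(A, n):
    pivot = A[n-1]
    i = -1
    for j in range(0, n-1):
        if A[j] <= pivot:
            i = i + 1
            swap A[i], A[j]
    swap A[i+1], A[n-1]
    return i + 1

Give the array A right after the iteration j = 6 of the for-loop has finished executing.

pivot=6, i=-1
j=0: 7>6, skip
j=1: 6≤6, i=0, swap(0,1) ⇒ [6,7,7,6,4,7,7,6]
j=2: 7>6, skip
j=3: 6≤6, i=1, swap(1,3) ⇒ [6,6,7,7,4,7,7,6]
j=4: 4≤6, i=2, swap(2,4) ⇒ [6,6,4,7,7,7,7,6]
j=5: 7>6, skip
j=6: 7>6, skip
(after j=6) A = [6,6,4,7,7,7,7,6]

[6,6,4,7,7,7,7,6]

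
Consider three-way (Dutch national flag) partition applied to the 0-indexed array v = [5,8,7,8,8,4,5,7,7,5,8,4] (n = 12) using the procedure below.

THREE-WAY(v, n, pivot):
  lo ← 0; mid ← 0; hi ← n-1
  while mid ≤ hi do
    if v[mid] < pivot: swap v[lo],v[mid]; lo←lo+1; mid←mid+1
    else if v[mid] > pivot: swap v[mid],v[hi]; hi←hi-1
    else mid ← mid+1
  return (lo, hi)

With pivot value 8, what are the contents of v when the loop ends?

[5,7,4,5,7,7,5,4,8,8,8,8]

pivot = 8; lo=0, mid=0, hi=11
v[mid]=5<8: swap v[0],v[0]; lo=1,mid=1 → [5,8,7,8,8,4,5,7,7,5,8,4]
v[mid]=8=8: mid=2
v[mid]=7<8: swap v[1],v[2]; lo=2,mid=3 → [5,7,8,8,8,4,5,7,7,5,8,4]
v[mid]=8=8: mid=4
v[mid]=8=8: mid=5
v[mid]=4<8: swap v[2],v[5]; lo=3,mid=6 → [5,7,4,8,8,8,5,7,7,5,8,4]
v[mid]=5<8: swap v[3],v[6]; lo=4,mid=7 → [5,7,4,5,8,8,8,7,7,5,8,4]
v[mid]=7<8: swap v[4],v[7]; lo=5,mid=8 → [5,7,4,5,7,8,8,8,7,5,8,4]
v[mid]=7<8: swap v[5],v[8]; lo=6,mid=9 → [5,7,4,5,7,7,8,8,8,5,8,4]
v[mid]=5<8: swap v[6],v[9]; lo=7,mid=10 → [5,7,4,5,7,7,5,8,8,8,8,4]
v[mid]=8=8: mid=11
v[mid]=4<8: swap v[7],v[11]; lo=8,mid=12 → [5,7,4,5,7,7,5,4,8,8,8,8]
end: lo=8, hi=11; v = [5,7,4,5,7,7,5,4,8,8,8,8]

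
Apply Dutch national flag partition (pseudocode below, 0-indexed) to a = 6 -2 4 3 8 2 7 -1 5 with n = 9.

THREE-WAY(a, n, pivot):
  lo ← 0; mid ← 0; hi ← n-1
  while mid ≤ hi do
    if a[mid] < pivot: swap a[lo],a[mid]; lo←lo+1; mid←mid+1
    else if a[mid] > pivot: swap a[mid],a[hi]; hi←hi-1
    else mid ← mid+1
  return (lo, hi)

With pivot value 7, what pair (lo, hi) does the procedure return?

lo=0 mid=0 hi=8
6<7: swap(0,0), lo=1 mid=1 ⇒ 6 -2 4 3 8 2 7 -1 5
-2<7: swap(1,1), lo=2 mid=2 ⇒ 6 -2 4 3 8 2 7 -1 5
4<7: swap(2,2), lo=3 mid=3 ⇒ 6 -2 4 3 8 2 7 -1 5
3<7: swap(3,3), lo=4 mid=4 ⇒ 6 -2 4 3 8 2 7 -1 5
8>7: swap(4,8), hi=7 ⇒ 6 -2 4 3 5 2 7 -1 8
5<7: swap(4,4), lo=5 mid=5 ⇒ 6 -2 4 3 5 2 7 -1 8
2<7: swap(5,5), lo=6 mid=6 ⇒ 6 -2 4 3 5 2 7 -1 8
7=7: mid=7
-1<7: swap(6,7), lo=7 mid=8 ⇒ 6 -2 4 3 5 2 -1 7 8
done. lo=7 hi=7; a=6 -2 4 3 5 2 -1 7 8

(7, 7)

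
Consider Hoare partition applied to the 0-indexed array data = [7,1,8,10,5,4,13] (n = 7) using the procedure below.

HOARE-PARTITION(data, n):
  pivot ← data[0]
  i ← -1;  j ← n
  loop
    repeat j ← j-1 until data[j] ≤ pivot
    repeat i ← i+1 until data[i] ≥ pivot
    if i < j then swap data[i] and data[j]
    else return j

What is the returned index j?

2

pivot=7
j stops at 5 (4), i stops at 0 (7); swap ⇒ [4,1,8,10,5,7,13]
j stops at 4 (5), i stops at 2 (8); swap ⇒ [4,1,5,10,8,7,13]
j stops at 2, i stops at 3; i≥j ⇒ return 2. data=[4,1,5,10,8,7,13]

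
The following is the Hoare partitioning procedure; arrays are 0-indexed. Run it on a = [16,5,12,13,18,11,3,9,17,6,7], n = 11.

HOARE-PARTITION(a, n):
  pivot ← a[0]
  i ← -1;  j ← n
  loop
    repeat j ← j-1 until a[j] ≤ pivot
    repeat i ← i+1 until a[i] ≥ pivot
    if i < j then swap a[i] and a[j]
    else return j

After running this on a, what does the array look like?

[7,5,12,13,6,11,3,9,17,18,16]

pivot=16
j stops at 10 (7), i stops at 0 (16); swap ⇒ [7,5,12,13,18,11,3,9,17,6,16]
j stops at 9 (6), i stops at 4 (18); swap ⇒ [7,5,12,13,6,11,3,9,17,18,16]
j stops at 7, i stops at 8; i≥j ⇒ return 7. a=[7,5,12,13,6,11,3,9,17,18,16]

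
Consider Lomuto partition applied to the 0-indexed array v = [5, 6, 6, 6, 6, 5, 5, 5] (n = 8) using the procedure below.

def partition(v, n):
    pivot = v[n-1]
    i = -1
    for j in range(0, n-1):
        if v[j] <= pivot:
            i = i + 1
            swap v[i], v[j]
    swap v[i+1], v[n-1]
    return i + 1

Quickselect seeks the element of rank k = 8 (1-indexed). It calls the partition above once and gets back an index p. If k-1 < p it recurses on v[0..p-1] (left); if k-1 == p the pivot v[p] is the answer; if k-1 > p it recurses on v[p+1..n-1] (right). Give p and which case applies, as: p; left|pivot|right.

pivot = v[7] = 5; i = -1
j=0: v[0]=5 ≤ 5 → i=0, swap v[0],v[0] (no change) → [5, 6, 6, 6, 6, 5, 5, 5]
j=1: v[1]=6 > 5 → no swap
j=2: v[2]=6 > 5 → no swap
j=3: v[3]=6 > 5 → no swap
j=4: v[4]=6 > 5 → no swap
j=5: v[5]=5 ≤ 5 → i=1, swap v[1],v[5] → [5, 5, 6, 6, 6, 6, 5, 5]
j=6: v[6]=5 ≤ 5 → i=2, swap v[2],v[6] → [5, 5, 5, 6, 6, 6, 6, 5]
final swap v[3],v[7] → [5, 5, 5, 5, 6, 6, 6, 6]; return 3
p = 3; k-1 = 7 > 3 ⇒ right

3; right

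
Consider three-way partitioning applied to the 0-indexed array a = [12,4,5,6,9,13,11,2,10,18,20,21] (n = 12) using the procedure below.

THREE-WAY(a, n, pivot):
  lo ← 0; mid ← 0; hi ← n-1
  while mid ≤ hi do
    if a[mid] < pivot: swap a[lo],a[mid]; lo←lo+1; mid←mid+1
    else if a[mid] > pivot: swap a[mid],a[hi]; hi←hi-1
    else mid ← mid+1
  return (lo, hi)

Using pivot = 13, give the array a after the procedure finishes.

pivot = 13; lo=0, mid=0, hi=11
a[mid]=12<13: swap a[0],a[0]; lo=1,mid=1 → [12,4,5,6,9,13,11,2,10,18,20,21]
a[mid]=4<13: swap a[1],a[1]; lo=2,mid=2 → [12,4,5,6,9,13,11,2,10,18,20,21]
a[mid]=5<13: swap a[2],a[2]; lo=3,mid=3 → [12,4,5,6,9,13,11,2,10,18,20,21]
a[mid]=6<13: swap a[3],a[3]; lo=4,mid=4 → [12,4,5,6,9,13,11,2,10,18,20,21]
a[mid]=9<13: swap a[4],a[4]; lo=5,mid=5 → [12,4,5,6,9,13,11,2,10,18,20,21]
a[mid]=13=13: mid=6
a[mid]=11<13: swap a[5],a[6]; lo=6,mid=7 → [12,4,5,6,9,11,13,2,10,18,20,21]
a[mid]=2<13: swap a[6],a[7]; lo=7,mid=8 → [12,4,5,6,9,11,2,13,10,18,20,21]
a[mid]=10<13: swap a[7],a[8]; lo=8,mid=9 → [12,4,5,6,9,11,2,10,13,18,20,21]
a[mid]=18>13: swap a[9],a[11]; hi=10 → [12,4,5,6,9,11,2,10,13,21,20,18]
a[mid]=21>13: swap a[9],a[10]; hi=9 → [12,4,5,6,9,11,2,10,13,20,21,18]
a[mid]=20>13: swap a[9],a[9]; hi=8 → [12,4,5,6,9,11,2,10,13,20,21,18]
end: lo=8, hi=8; a = [12,4,5,6,9,11,2,10,13,20,21,18]

[12,4,5,6,9,11,2,10,13,20,21,18]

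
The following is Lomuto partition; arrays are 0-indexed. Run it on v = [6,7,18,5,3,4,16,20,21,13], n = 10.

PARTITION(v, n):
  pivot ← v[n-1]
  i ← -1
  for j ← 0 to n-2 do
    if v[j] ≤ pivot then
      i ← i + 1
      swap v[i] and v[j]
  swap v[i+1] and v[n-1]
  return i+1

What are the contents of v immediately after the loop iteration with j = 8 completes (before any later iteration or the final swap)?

pivot = v[9] = 13; i = -1
j=0: v[0]=6 ≤ 13 → i=0, swap v[0],v[0] (no change) → [6,7,18,5,3,4,16,20,21,13]
j=1: v[1]=7 ≤ 13 → i=1, swap v[1],v[1] (no change) → [6,7,18,5,3,4,16,20,21,13]
j=2: v[2]=18 > 13 → no swap
j=3: v[3]=5 ≤ 13 → i=2, swap v[2],v[3] → [6,7,5,18,3,4,16,20,21,13]
j=4: v[4]=3 ≤ 13 → i=3, swap v[3],v[4] → [6,7,5,3,18,4,16,20,21,13]
j=5: v[5]=4 ≤ 13 → i=4, swap v[4],v[5] → [6,7,5,3,4,18,16,20,21,13]
j=6: v[6]=16 > 13 → no swap
j=7: v[7]=20 > 13 → no swap
j=8: v[8]=21 > 13 → no swap
(after j=8) v = [6,7,5,3,4,18,16,20,21,13]

[6,7,5,3,4,18,16,20,21,13]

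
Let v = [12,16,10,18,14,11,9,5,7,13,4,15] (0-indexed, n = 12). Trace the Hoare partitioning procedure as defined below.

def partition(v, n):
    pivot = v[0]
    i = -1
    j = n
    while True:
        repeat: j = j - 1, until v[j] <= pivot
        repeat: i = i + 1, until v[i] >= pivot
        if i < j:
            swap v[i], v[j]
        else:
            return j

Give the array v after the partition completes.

pivot = v[0] = 12; i = -1, j = 12
j→10 (v[10]=4≤12), i→0 (v[0]=12≥12); i<j, swap → [4,16,10,18,14,11,9,5,7,13,12,15]
j→8 (v[8]=7≤12), i→1 (v[1]=16≥12); i<j, swap → [4,7,10,18,14,11,9,5,16,13,12,15]
j→7 (v[7]=5≤12), i→3 (v[3]=18≥12); i<j, swap → [4,7,10,5,14,11,9,18,16,13,12,15]
j→6 (v[6]=9≤12), i→4 (v[4]=14≥12); i<j, swap → [4,7,10,5,9,11,14,18,16,13,12,15]
j→5, i→6; i≥j, return j=5. v = [4,7,10,5,9,11,14,18,16,13,12,15]

[4,7,10,5,9,11,14,18,16,13,12,15]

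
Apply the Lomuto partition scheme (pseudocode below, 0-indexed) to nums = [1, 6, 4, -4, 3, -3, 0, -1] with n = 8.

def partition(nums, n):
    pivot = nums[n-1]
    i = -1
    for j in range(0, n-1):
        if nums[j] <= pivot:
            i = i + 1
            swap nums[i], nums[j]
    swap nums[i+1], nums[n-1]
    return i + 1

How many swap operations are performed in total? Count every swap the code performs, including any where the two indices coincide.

pivot = nums[7] = -1; i = -1
j=0: nums[0]=1 > -1 → no swap
j=1: nums[1]=6 > -1 → no swap
j=2: nums[2]=4 > -1 → no swap
j=3: nums[3]=-4 ≤ -1 → i=0, swap nums[0],nums[3] → [-4, 6, 4, 1, 3, -3, 0, -1]
j=4: nums[4]=3 > -1 → no swap
j=5: nums[5]=-3 ≤ -1 → i=1, swap nums[1],nums[5] → [-4, -3, 4, 1, 3, 6, 0, -1]
j=6: nums[6]=0 > -1 → no swap
final swap nums[2],nums[7] → [-4, -3, -1, 1, 3, 6, 0, 4]; return 2

3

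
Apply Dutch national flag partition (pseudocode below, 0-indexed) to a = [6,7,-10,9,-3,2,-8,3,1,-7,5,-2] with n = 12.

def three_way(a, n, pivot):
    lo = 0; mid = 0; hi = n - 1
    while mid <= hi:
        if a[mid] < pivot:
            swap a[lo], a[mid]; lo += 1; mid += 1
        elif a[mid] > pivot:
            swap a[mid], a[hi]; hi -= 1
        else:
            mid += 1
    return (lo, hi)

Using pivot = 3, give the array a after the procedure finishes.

lo=0 mid=0 hi=11
6>3: swap(0,11), hi=10 ⇒ [-2,7,-10,9,-3,2,-8,3,1,-7,5,6]
-2<3: swap(0,0), lo=1 mid=1 ⇒ [-2,7,-10,9,-3,2,-8,3,1,-7,5,6]
7>3: swap(1,10), hi=9 ⇒ [-2,5,-10,9,-3,2,-8,3,1,-7,7,6]
5>3: swap(1,9), hi=8 ⇒ [-2,-7,-10,9,-3,2,-8,3,1,5,7,6]
-7<3: swap(1,1), lo=2 mid=2 ⇒ [-2,-7,-10,9,-3,2,-8,3,1,5,7,6]
-10<3: swap(2,2), lo=3 mid=3 ⇒ [-2,-7,-10,9,-3,2,-8,3,1,5,7,6]
9>3: swap(3,8), hi=7 ⇒ [-2,-7,-10,1,-3,2,-8,3,9,5,7,6]
1<3: swap(3,3), lo=4 mid=4 ⇒ [-2,-7,-10,1,-3,2,-8,3,9,5,7,6]
-3<3: swap(4,4), lo=5 mid=5 ⇒ [-2,-7,-10,1,-3,2,-8,3,9,5,7,6]
2<3: swap(5,5), lo=6 mid=6 ⇒ [-2,-7,-10,1,-3,2,-8,3,9,5,7,6]
-8<3: swap(6,6), lo=7 mid=7 ⇒ [-2,-7,-10,1,-3,2,-8,3,9,5,7,6]
3=3: mid=8
done. lo=7 hi=7; a=[-2,-7,-10,1,-3,2,-8,3,9,5,7,6]

[-2,-7,-10,1,-3,2,-8,3,9,5,7,6]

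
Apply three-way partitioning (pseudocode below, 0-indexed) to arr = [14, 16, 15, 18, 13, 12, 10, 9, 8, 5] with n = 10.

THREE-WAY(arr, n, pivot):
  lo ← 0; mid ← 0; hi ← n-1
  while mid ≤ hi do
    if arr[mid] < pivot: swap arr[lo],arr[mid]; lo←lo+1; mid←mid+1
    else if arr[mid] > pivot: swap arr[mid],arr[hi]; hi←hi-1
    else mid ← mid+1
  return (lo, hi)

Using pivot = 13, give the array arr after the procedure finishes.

[5, 8, 9, 10, 12, 13, 18, 15, 16, 14]

lo=0 mid=0 hi=9
14>13: swap(0,9), hi=8 ⇒ [5, 16, 15, 18, 13, 12, 10, 9, 8, 14]
5<13: swap(0,0), lo=1 mid=1 ⇒ [5, 16, 15, 18, 13, 12, 10, 9, 8, 14]
16>13: swap(1,8), hi=7 ⇒ [5, 8, 15, 18, 13, 12, 10, 9, 16, 14]
8<13: swap(1,1), lo=2 mid=2 ⇒ [5, 8, 15, 18, 13, 12, 10, 9, 16, 14]
15>13: swap(2,7), hi=6 ⇒ [5, 8, 9, 18, 13, 12, 10, 15, 16, 14]
9<13: swap(2,2), lo=3 mid=3 ⇒ [5, 8, 9, 18, 13, 12, 10, 15, 16, 14]
18>13: swap(3,6), hi=5 ⇒ [5, 8, 9, 10, 13, 12, 18, 15, 16, 14]
10<13: swap(3,3), lo=4 mid=4 ⇒ [5, 8, 9, 10, 13, 12, 18, 15, 16, 14]
13=13: mid=5
12<13: swap(4,5), lo=5 mid=6 ⇒ [5, 8, 9, 10, 12, 13, 18, 15, 16, 14]
done. lo=5 hi=5; arr=[5, 8, 9, 10, 12, 13, 18, 15, 16, 14]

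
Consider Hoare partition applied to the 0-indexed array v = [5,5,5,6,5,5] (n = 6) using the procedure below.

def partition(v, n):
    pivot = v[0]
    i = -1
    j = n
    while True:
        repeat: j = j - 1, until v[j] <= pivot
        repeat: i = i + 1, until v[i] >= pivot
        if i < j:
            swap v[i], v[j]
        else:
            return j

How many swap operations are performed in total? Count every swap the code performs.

2

pivot=5
j stops at 5 (5), i stops at 0 (5); swap ⇒ [5,5,5,6,5,5]
j stops at 4 (5), i stops at 1 (5); swap ⇒ [5,5,5,6,5,5]
j stops at 2, i stops at 2; i≥j ⇒ return 2. v=[5,5,5,6,5,5]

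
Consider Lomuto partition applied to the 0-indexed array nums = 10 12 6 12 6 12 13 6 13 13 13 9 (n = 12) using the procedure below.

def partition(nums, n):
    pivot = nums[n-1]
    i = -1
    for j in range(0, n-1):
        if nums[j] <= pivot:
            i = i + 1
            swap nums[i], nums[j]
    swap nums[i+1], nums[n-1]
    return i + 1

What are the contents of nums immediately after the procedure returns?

6 6 6 9 12 12 13 10 13 13 13 12

pivot = nums[11] = 9; i = -1
j=0: nums[0]=10 > 9 → no swap
j=1: nums[1]=12 > 9 → no swap
j=2: nums[2]=6 ≤ 9 → i=0, swap nums[0],nums[2] → 6 12 10 12 6 12 13 6 13 13 13 9
j=3: nums[3]=12 > 9 → no swap
j=4: nums[4]=6 ≤ 9 → i=1, swap nums[1],nums[4] → 6 6 10 12 12 12 13 6 13 13 13 9
j=5: nums[5]=12 > 9 → no swap
j=6: nums[6]=13 > 9 → no swap
j=7: nums[7]=6 ≤ 9 → i=2, swap nums[2],nums[7] → 6 6 6 12 12 12 13 10 13 13 13 9
j=8: nums[8]=13 > 9 → no swap
j=9: nums[9]=13 > 9 → no swap
j=10: nums[10]=13 > 9 → no swap
final swap nums[3],nums[11] → 6 6 6 9 12 12 13 10 13 13 13 12; return 3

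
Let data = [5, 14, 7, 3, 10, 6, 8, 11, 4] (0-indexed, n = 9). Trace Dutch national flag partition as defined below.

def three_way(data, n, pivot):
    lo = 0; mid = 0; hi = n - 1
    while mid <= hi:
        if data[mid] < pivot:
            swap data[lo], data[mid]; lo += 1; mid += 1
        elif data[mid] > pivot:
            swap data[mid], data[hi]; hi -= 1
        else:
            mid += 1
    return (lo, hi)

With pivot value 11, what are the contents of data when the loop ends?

[5, 4, 7, 3, 10, 6, 8, 11, 14]

lo=0 mid=0 hi=8
5<11: swap(0,0), lo=1 mid=1 ⇒ [5, 14, 7, 3, 10, 6, 8, 11, 4]
14>11: swap(1,8), hi=7 ⇒ [5, 4, 7, 3, 10, 6, 8, 11, 14]
4<11: swap(1,1), lo=2 mid=2 ⇒ [5, 4, 7, 3, 10, 6, 8, 11, 14]
7<11: swap(2,2), lo=3 mid=3 ⇒ [5, 4, 7, 3, 10, 6, 8, 11, 14]
3<11: swap(3,3), lo=4 mid=4 ⇒ [5, 4, 7, 3, 10, 6, 8, 11, 14]
10<11: swap(4,4), lo=5 mid=5 ⇒ [5, 4, 7, 3, 10, 6, 8, 11, 14]
6<11: swap(5,5), lo=6 mid=6 ⇒ [5, 4, 7, 3, 10, 6, 8, 11, 14]
8<11: swap(6,6), lo=7 mid=7 ⇒ [5, 4, 7, 3, 10, 6, 8, 11, 14]
11=11: mid=8
done. lo=7 hi=7; data=[5, 4, 7, 3, 10, 6, 8, 11, 14]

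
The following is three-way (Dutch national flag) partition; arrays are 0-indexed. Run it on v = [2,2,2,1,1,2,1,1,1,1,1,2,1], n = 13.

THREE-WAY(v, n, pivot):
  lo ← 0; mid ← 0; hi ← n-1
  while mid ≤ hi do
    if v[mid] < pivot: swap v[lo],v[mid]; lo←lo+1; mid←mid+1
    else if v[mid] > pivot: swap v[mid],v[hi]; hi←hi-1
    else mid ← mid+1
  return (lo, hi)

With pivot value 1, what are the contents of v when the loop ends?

lo=0 mid=0 hi=12
2>1: swap(0,12), hi=11 ⇒ [1,2,2,1,1,2,1,1,1,1,1,2,2]
1=1: mid=1
2>1: swap(1,11), hi=10 ⇒ [1,2,2,1,1,2,1,1,1,1,1,2,2]
2>1: swap(1,10), hi=9 ⇒ [1,1,2,1,1,2,1,1,1,1,2,2,2]
1=1: mid=2
2>1: swap(2,9), hi=8 ⇒ [1,1,1,1,1,2,1,1,1,2,2,2,2]
1=1: mid=3
1=1: mid=4
1=1: mid=5
2>1: swap(5,8), hi=7 ⇒ [1,1,1,1,1,1,1,1,2,2,2,2,2]
1=1: mid=6
1=1: mid=7
1=1: mid=8
done. lo=0 hi=7; v=[1,1,1,1,1,1,1,1,2,2,2,2,2]

[1,1,1,1,1,1,1,1,2,2,2,2,2]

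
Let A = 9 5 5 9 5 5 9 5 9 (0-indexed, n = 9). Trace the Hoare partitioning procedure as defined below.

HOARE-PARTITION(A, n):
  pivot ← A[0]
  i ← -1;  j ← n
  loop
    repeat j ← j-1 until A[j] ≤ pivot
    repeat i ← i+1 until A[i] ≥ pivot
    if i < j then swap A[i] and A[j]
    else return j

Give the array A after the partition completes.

pivot=9
j stops at 8 (9), i stops at 0 (9); swap ⇒ 9 5 5 9 5 5 9 5 9
j stops at 7 (5), i stops at 3 (9); swap ⇒ 9 5 5 5 5 5 9 9 9
j stops at 6, i stops at 6; i≥j ⇒ return 6. A=9 5 5 5 5 5 9 9 9

9 5 5 5 5 5 9 9 9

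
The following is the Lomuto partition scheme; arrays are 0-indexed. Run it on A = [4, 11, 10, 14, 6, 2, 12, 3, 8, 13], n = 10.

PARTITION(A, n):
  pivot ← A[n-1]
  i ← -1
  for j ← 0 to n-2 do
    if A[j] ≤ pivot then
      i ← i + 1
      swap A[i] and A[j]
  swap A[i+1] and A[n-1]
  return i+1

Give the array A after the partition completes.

pivot = A[9] = 13; i = -1
j=0: A[0]=4 ≤ 13 → i=0, swap A[0],A[0] (no change) → [4, 11, 10, 14, 6, 2, 12, 3, 8, 13]
j=1: A[1]=11 ≤ 13 → i=1, swap A[1],A[1] (no change) → [4, 11, 10, 14, 6, 2, 12, 3, 8, 13]
j=2: A[2]=10 ≤ 13 → i=2, swap A[2],A[2] (no change) → [4, 11, 10, 14, 6, 2, 12, 3, 8, 13]
j=3: A[3]=14 > 13 → no swap
j=4: A[4]=6 ≤ 13 → i=3, swap A[3],A[4] → [4, 11, 10, 6, 14, 2, 12, 3, 8, 13]
j=5: A[5]=2 ≤ 13 → i=4, swap A[4],A[5] → [4, 11, 10, 6, 2, 14, 12, 3, 8, 13]
j=6: A[6]=12 ≤ 13 → i=5, swap A[5],A[6] → [4, 11, 10, 6, 2, 12, 14, 3, 8, 13]
j=7: A[7]=3 ≤ 13 → i=6, swap A[6],A[7] → [4, 11, 10, 6, 2, 12, 3, 14, 8, 13]
j=8: A[8]=8 ≤ 13 → i=7, swap A[7],A[8] → [4, 11, 10, 6, 2, 12, 3, 8, 14, 13]
final swap A[8],A[9] → [4, 11, 10, 6, 2, 12, 3, 8, 13, 14]; return 8

[4, 11, 10, 6, 2, 12, 3, 8, 13, 14]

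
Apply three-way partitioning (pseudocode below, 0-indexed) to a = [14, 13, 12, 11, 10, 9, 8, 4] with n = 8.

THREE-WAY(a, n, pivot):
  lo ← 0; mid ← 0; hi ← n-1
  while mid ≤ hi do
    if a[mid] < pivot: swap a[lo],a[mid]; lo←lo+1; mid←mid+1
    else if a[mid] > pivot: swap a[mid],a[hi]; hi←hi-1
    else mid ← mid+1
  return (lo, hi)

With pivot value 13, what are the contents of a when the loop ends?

pivot = 13; lo=0, mid=0, hi=7
a[mid]=14>13: swap a[0],a[7]; hi=6 → [4, 13, 12, 11, 10, 9, 8, 14]
a[mid]=4<13: swap a[0],a[0]; lo=1,mid=1 → [4, 13, 12, 11, 10, 9, 8, 14]
a[mid]=13=13: mid=2
a[mid]=12<13: swap a[1],a[2]; lo=2,mid=3 → [4, 12, 13, 11, 10, 9, 8, 14]
a[mid]=11<13: swap a[2],a[3]; lo=3,mid=4 → [4, 12, 11, 13, 10, 9, 8, 14]
a[mid]=10<13: swap a[3],a[4]; lo=4,mid=5 → [4, 12, 11, 10, 13, 9, 8, 14]
a[mid]=9<13: swap a[4],a[5]; lo=5,mid=6 → [4, 12, 11, 10, 9, 13, 8, 14]
a[mid]=8<13: swap a[5],a[6]; lo=6,mid=7 → [4, 12, 11, 10, 9, 8, 13, 14]
end: lo=6, hi=6; a = [4, 12, 11, 10, 9, 8, 13, 14]

[4, 12, 11, 10, 9, 8, 13, 14]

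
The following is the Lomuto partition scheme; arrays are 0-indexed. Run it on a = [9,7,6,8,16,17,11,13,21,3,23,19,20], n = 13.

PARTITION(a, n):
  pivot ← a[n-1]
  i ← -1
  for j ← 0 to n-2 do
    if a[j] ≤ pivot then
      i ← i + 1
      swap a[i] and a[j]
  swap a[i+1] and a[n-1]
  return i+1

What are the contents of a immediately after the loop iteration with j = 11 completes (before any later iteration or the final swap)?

[9,7,6,8,16,17,11,13,3,19,23,21,20]

pivot=20, i=-1
j=0: 9≤20, i=0, swap(0,0) ⇒ [9,7,6,8,16,17,11,13,21,3,23,19,20]
j=1: 7≤20, i=1, swap(1,1) ⇒ [9,7,6,8,16,17,11,13,21,3,23,19,20]
j=2: 6≤20, i=2, swap(2,2) ⇒ [9,7,6,8,16,17,11,13,21,3,23,19,20]
j=3: 8≤20, i=3, swap(3,3) ⇒ [9,7,6,8,16,17,11,13,21,3,23,19,20]
j=4: 16≤20, i=4, swap(4,4) ⇒ [9,7,6,8,16,17,11,13,21,3,23,19,20]
j=5: 17≤20, i=5, swap(5,5) ⇒ [9,7,6,8,16,17,11,13,21,3,23,19,20]
j=6: 11≤20, i=6, swap(6,6) ⇒ [9,7,6,8,16,17,11,13,21,3,23,19,20]
j=7: 13≤20, i=7, swap(7,7) ⇒ [9,7,6,8,16,17,11,13,21,3,23,19,20]
j=8: 21>20, skip
j=9: 3≤20, i=8, swap(8,9) ⇒ [9,7,6,8,16,17,11,13,3,21,23,19,20]
j=10: 23>20, skip
j=11: 19≤20, i=9, swap(9,11) ⇒ [9,7,6,8,16,17,11,13,3,19,23,21,20]
(after j=11) a = [9,7,6,8,16,17,11,13,3,19,23,21,20]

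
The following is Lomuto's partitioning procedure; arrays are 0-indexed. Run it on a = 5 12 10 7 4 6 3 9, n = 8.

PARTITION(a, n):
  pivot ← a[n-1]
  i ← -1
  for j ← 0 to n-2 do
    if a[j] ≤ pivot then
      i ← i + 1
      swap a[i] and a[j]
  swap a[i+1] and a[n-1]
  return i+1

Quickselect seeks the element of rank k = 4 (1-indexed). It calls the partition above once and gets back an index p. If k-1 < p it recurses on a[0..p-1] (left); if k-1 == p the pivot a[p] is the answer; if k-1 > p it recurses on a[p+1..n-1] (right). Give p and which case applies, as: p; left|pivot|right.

pivot = a[7] = 9; i = -1
j=0: a[0]=5 ≤ 9 → i=0, swap a[0],a[0] (no change) → 5 12 10 7 4 6 3 9
j=1: a[1]=12 > 9 → no swap
j=2: a[2]=10 > 9 → no swap
j=3: a[3]=7 ≤ 9 → i=1, swap a[1],a[3] → 5 7 10 12 4 6 3 9
j=4: a[4]=4 ≤ 9 → i=2, swap a[2],a[4] → 5 7 4 12 10 6 3 9
j=5: a[5]=6 ≤ 9 → i=3, swap a[3],a[5] → 5 7 4 6 10 12 3 9
j=6: a[6]=3 ≤ 9 → i=4, swap a[4],a[6] → 5 7 4 6 3 12 10 9
final swap a[5],a[7] → 5 7 4 6 3 9 10 12; return 5
p = 5; k-1 = 3 < 5 ⇒ left

5; left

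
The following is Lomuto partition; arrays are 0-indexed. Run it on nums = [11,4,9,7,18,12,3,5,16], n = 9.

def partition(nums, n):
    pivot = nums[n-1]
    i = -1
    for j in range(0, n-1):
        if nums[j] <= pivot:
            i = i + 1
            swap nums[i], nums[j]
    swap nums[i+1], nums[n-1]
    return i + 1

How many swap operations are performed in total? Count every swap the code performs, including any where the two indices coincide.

pivot = nums[8] = 16; i = -1
j=0: nums[0]=11 ≤ 16 → i=0, swap nums[0],nums[0] (no change) → [11,4,9,7,18,12,3,5,16]
j=1: nums[1]=4 ≤ 16 → i=1, swap nums[1],nums[1] (no change) → [11,4,9,7,18,12,3,5,16]
j=2: nums[2]=9 ≤ 16 → i=2, swap nums[2],nums[2] (no change) → [11,4,9,7,18,12,3,5,16]
j=3: nums[3]=7 ≤ 16 → i=3, swap nums[3],nums[3] (no change) → [11,4,9,7,18,12,3,5,16]
j=4: nums[4]=18 > 16 → no swap
j=5: nums[5]=12 ≤ 16 → i=4, swap nums[4],nums[5] → [11,4,9,7,12,18,3,5,16]
j=6: nums[6]=3 ≤ 16 → i=5, swap nums[5],nums[6] → [11,4,9,7,12,3,18,5,16]
j=7: nums[7]=5 ≤ 16 → i=6, swap nums[6],nums[7] → [11,4,9,7,12,3,5,18,16]
final swap nums[7],nums[8] → [11,4,9,7,12,3,5,16,18]; return 7

8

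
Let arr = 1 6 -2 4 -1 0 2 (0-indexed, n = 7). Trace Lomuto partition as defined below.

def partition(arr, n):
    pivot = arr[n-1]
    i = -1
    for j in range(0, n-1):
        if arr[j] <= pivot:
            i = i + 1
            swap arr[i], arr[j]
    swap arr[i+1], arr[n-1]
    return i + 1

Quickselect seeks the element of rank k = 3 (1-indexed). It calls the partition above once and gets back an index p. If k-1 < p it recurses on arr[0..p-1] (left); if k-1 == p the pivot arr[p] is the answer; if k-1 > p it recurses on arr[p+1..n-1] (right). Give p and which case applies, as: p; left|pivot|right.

pivot=2, i=-1
j=0: 1≤2, i=0, swap(0,0) ⇒ 1 6 -2 4 -1 0 2
j=1: 6>2, skip
j=2: -2≤2, i=1, swap(1,2) ⇒ 1 -2 6 4 -1 0 2
j=3: 4>2, skip
j=4: -1≤2, i=2, swap(2,4) ⇒ 1 -2 -1 4 6 0 2
j=5: 0≤2, i=3, swap(3,5) ⇒ 1 -2 -1 0 6 4 2
swap(4,6) ⇒ 1 -2 -1 0 2 4 6; return 4
p = 4; k-1 = 2 < 4 ⇒ left

4; left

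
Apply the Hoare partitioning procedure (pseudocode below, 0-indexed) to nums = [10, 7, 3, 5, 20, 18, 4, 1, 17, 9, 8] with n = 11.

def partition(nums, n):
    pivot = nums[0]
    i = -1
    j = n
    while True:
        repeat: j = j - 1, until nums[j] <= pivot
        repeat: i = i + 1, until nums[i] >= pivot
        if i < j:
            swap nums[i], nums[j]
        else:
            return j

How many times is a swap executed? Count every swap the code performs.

3

pivot = nums[0] = 10; i = -1, j = 11
j→10 (nums[10]=8≤10), i→0 (nums[0]=10≥10); i<j, swap → [8, 7, 3, 5, 20, 18, 4, 1, 17, 9, 10]
j→9 (nums[9]=9≤10), i→4 (nums[4]=20≥10); i<j, swap → [8, 7, 3, 5, 9, 18, 4, 1, 17, 20, 10]
j→7 (nums[7]=1≤10), i→5 (nums[5]=18≥10); i<j, swap → [8, 7, 3, 5, 9, 1, 4, 18, 17, 20, 10]
j→6, i→7; i≥j, return j=6. nums = [8, 7, 3, 5, 9, 1, 4, 18, 17, 20, 10]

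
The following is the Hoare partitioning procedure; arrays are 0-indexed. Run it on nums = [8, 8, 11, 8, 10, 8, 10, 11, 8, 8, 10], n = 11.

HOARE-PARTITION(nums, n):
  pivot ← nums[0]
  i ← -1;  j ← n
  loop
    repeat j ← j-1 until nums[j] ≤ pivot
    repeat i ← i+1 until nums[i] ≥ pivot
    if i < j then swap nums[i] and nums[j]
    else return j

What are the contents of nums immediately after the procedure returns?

pivot = nums[0] = 8; i = -1, j = 11
j→9 (nums[9]=8≤8), i→0 (nums[0]=8≥8); i<j, swap → [8, 8, 11, 8, 10, 8, 10, 11, 8, 8, 10]
j→8 (nums[8]=8≤8), i→1 (nums[1]=8≥8); i<j, swap → [8, 8, 11, 8, 10, 8, 10, 11, 8, 8, 10]
j→5 (nums[5]=8≤8), i→2 (nums[2]=11≥8); i<j, swap → [8, 8, 8, 8, 10, 11, 10, 11, 8, 8, 10]
j→3, i→3; i≥j, return j=3. nums = [8, 8, 8, 8, 10, 11, 10, 11, 8, 8, 10]

[8, 8, 8, 8, 10, 11, 10, 11, 8, 8, 10]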